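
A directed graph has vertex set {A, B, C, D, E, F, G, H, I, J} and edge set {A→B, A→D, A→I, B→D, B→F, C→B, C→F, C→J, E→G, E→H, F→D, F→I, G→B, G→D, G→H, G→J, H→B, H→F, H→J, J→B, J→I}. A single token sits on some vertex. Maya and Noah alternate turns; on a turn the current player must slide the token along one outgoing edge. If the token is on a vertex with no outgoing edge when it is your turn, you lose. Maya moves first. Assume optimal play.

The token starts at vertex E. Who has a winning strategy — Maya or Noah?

Maya wins.

Classify positions by backward induction: terminal positions (no move available) are L. From any other position, the mover wins iff some move reaches an L.
Every edge goes from a vertex to one that appears earlier in the order I, D, F, B, J, H, C, A, G, E, so processing vertices in that order labels each vertex after all of its successors.
I: no outgoing edge → L
D: no outgoing edge → L
F: →D(L), so W
B: →D(L), so W
J: →I(L), so W
H: →J(W), B(W), F(W) — all W, so L
C: →J(W), B(W), F(W) — all W, so L
A: →D(L), so W
G: →H(L), so W
E: →H(L), so W
From E Maya can move to H, reaching an L position.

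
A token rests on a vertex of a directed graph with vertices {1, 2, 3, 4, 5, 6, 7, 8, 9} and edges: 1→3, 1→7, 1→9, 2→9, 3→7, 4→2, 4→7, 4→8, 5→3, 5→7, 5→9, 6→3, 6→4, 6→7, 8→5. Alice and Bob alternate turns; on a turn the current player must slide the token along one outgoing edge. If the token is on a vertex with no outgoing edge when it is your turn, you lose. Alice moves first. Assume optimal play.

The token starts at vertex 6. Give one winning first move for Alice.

Move to 7.

Compute win/loss labels from the base case upward. A position with no move is L. Any other position is W if it can reach an L in one move, else L.
Every edge goes from a vertex to one that appears earlier in the order 9, 7, 3, 5, 8, 2, 4, 6, 1, so processing vertices in that order labels each vertex after all of its successors.
9: no outgoing edge → L
7: no outgoing edge → L
3: W (go to 7, an L position)
5: W (go to 7, an L position)
8: L (sole option 5(W) is W)
2: W (go to 9, an L position)
4: W (go to 8, an L position)
6: W (go to 7, an L position)
1: W (go to 7, an L position)
From 6, the L positions reachable in one move are: 7.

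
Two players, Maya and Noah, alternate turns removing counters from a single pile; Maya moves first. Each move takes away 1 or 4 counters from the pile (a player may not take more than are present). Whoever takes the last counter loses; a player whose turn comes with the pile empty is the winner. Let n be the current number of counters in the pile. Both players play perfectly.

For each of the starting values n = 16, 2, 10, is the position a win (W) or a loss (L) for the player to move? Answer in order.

16: L, 2: W, 10: W

Label each position W (a win for the player to move) or L (a loss). A position with no legal move is W; any other position is W exactly when some move reaches an L, and L when every move reaches a W.
n=0: no move; the opponent has just taken the last counter and therefore loses → W
n=1: →0(W) only, which is W, so L
n=2: →1(L), so W
n=3: →2(W) only, which is W, so L
n=4: →3(L), so W
n=5: →1(L), so W
n=6: →5(W), 2(W) — all W, so L
n=7: →6(L), so W
n=8: →7(W), 4(W) — all W, so L
n=9: →8(L), so W
n=10: →6(L), so W
n=11: →10(W), 7(W) — all W, so L
n=12: →11(L), so W
n=13: →12(W), 9(W) — all W, so L
n=14: →13(L), so W
n=15: →11(L), so W
n=16: →15(W), 12(W) — all W, so L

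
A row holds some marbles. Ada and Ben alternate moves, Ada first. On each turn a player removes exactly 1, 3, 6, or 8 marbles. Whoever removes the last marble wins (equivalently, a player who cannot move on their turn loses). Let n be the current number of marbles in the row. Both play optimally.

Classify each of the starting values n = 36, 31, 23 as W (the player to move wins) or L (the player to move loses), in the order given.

36: L, 31: L, 23: W

Compute win/loss labels from the base case upward. A position with no move is L. Any other position is W if it can reach an L in one move, else L.
n=0: no move → L
n=1: can move to 0, which is L ⇒ W
n=2: the only move is to 1(W), a W ⇒ L
n=3: can move to 2, which is L ⇒ W
n=4: moves to 3(W), 1(W); every one is W ⇒ L
n=5: can move to 4, which is L ⇒ W
n=6: can move to 0, which is L ⇒ W
n=7: can move to 4, which is L ⇒ W
n=8: can move to 2, which is L ⇒ W
n=9: moves to 8(W), 6(W), 3(W), 1(W); every one is W ⇒ L
n=10: can move to 9, which is L ⇒ W
n=11: moves to 10(W), 8(W), 5(W), 3(W); every one is W ⇒ L
n=12: can move to 11, which is L ⇒ W
n=13: moves to 12(W), 10(W), 7(W), 5(W); every one is W ⇒ L
n=14: can move to 13, which is L ⇒ W
n=15: can move to 9, which is L ⇒ W
n=16: can move to 13, which is L ⇒ W
n=17: can move to 11, which is L ⇒ W
n=18: moves to 17(W), 15(W), 12(W), 10(W); every one is W ⇒ L
n=19: can move to 18, which is L ⇒ W
n=20: moves to 19(W), 17(W), 14(W), 12(W); every one is W ⇒ L
n=21: can move to 20, which is L ⇒ W
n=22: moves to 21(W), 19(W), 16(W), 14(W); every one is W ⇒ L
n=23: can move to 22, which is L ⇒ W
n=24: can move to 18, which is L ⇒ W
n=25: can move to 22, which is L ⇒ W
n=26: can move to 20, which is L ⇒ W
n=27: moves to 26(W), 24(W), 21(W), 19(W); every one is W ⇒ L
n=28: can move to 27, which is L ⇒ W
n=29: moves to 28(W), 26(W), 23(W), 21(W); every one is W ⇒ L
n=30: can move to 29, which is L ⇒ W
n=31: moves to 30(W), 28(W), 25(W), 23(W); every one is W ⇒ L
n=32: can move to 31, which is L ⇒ W
n=33: can move to 27, which is L ⇒ W
n=34: can move to 31, which is L ⇒ W
n=35: can move to 29, which is L ⇒ W
n=36: moves to 35(W), 33(W), 30(W), 28(W); every one is W ⇒ L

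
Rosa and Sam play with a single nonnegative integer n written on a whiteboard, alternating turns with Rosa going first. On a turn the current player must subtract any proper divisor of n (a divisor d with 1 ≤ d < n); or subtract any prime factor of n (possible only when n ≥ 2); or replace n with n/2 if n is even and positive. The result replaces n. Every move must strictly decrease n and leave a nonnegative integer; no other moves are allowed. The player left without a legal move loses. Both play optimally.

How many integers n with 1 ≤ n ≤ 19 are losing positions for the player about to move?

Use the standard recursion: the mover loses at a terminal position; elsewhere, the mover wins exactly when some move hands the opponent an L position.
n=0: no move → L
n=1: no move → L
n=2: can move to 0, which is L ⇒ W
n=3: can move to 0, which is L ⇒ W
n=4: moves to 2(W), 3(W); every one is W ⇒ L
n=5: can move to 0, which is L ⇒ W
n=6: can move to 4, which is L ⇒ W
n=7: can move to 0, which is L ⇒ W
n=8: can move to 4, which is L ⇒ W
n=9: moves to 6(W), 8(W); every one is W ⇒ L
n=10: can move to 9, which is L ⇒ W
n=11: can move to 0, which is L ⇒ W
n=12: can move to 9, which is L ⇒ W
n=13: can move to 0, which is L ⇒ W
n=14: moves to 7(W), 12(W), 13(W); every one is W ⇒ L
n=15: can move to 14, which is L ⇒ W
n=16: can move to 14, which is L ⇒ W
n=17: can move to 0, which is L ⇒ W
n=18: can move to 9, which is L ⇒ W
n=19: can move to 0, which is L ⇒ W
L entries with 1 ≤ n ≤ 19 (n=0 is outside the asked range and is not counted): n = 1, 4, 9, 14; that makes 4.

4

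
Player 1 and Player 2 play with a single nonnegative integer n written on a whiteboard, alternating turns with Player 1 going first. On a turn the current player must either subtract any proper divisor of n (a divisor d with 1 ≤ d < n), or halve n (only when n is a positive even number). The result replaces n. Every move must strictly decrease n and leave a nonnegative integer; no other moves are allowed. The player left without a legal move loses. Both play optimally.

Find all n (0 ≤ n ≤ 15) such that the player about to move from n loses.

0, 1, 3, 5, 7, 9, 11, 13, 15

Label each position W (a win for the player to move) or L (a loss). A position with no legal move is L; any other position is W exactly when some move reaches an L, and L when every move reaches a W.
n=0: no move → L
n=1: no move → L
n=2: reaches L-position 1 → W
n=3: only reaches 2(W), which is W → L
n=4: reaches L-position 3 → W
n=5: only reaches 4(W), which is W → L
n=6: reaches L-position 3 → W
n=7: only reaches 6(W), which is W → L
n=8: reaches L-position 7 → W
n=9: only reaches 6(W), 8(W), all W → L
n=10: reaches L-position 5 → W
n=11: only reaches 10(W), which is W → L
n=12: reaches L-position 9 → W
n=13: only reaches 12(W), which is W → L
n=14: reaches L-position 7 → W
n=15: only reaches 10(W), 12(W), 14(W), all W → L
The losing starting values of n are exactly the entries labelled L in this table (9 of them).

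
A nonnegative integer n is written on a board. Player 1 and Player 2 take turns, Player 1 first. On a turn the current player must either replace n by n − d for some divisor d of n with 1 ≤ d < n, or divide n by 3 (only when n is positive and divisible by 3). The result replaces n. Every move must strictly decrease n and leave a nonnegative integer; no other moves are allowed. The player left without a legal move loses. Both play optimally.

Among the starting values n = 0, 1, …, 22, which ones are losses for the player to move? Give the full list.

0, 1, 4, 7, 9, 11, 13, 15, 17, 19

Work bottom-up. With no move the player to move loses. Otherwise the position is W if at least one move leads to an L position for the opponent, and L if every move leads to a W.
n=0: no move → L
n=1: no move → L
n=2: can move to 1, which is L ⇒ W
n=3: can move to 1, which is L ⇒ W
n=4: moves to 2(W), 3(W); every one is W ⇒ L
n=5: can move to 4, which is L ⇒ W
n=6: can move to 4, which is L ⇒ W
n=7: the only move is to 6(W), a W ⇒ L
n=8: can move to 4, which is L ⇒ W
n=9: moves to 3(W), 6(W), 8(W); every one is W ⇒ L
n=10: can move to 9, which is L ⇒ W
n=11: the only move is to 10(W), a W ⇒ L
n=12: can move to 4, which is L ⇒ W
n=13: the only move is to 12(W), a W ⇒ L
n=14: can move to 7, which is L ⇒ W
n=15: moves to 5(W), 10(W), 12(W), 14(W); every one is W ⇒ L
n=16: can move to 15, which is L ⇒ W
n=17: the only move is to 16(W), a W ⇒ L
n=18: can move to 9, which is L ⇒ W
n=19: the only move is to 18(W), a W ⇒ L
n=20: can move to 15, which is L ⇒ W
n=21: can move to 7, which is L ⇒ W
n=22: can move to 11, which is L ⇒ W
The losing starting values of n are exactly the entries labelled L in this table (10 of them).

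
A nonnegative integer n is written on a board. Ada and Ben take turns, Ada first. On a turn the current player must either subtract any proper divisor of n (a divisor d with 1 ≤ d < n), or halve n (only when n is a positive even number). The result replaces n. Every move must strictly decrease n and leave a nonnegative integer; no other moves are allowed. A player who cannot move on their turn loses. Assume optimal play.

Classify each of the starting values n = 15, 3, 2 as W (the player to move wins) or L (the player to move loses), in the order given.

Positions with no move are L. A position that does have a move is losing for the player to move precisely when every available move leads to a winning position for the opponent. Fill in the labels:
n=0: no move → L
n=1: no move → L
n=2: reaches L-position 1 → W
n=3: only reaches 2(W), which is W → L
n=4: reaches L-position 3 → W
n=5: only reaches 4(W), which is W → L
n=6: reaches L-position 3 → W
n=7: only reaches 6(W), which is W → L
n=8: reaches L-position 7 → W
n=9: only reaches 6(W), 8(W), all W → L
n=10: reaches L-position 5 → W
n=11: only reaches 10(W), which is W → L
n=12: reaches L-position 9 → W
n=13: only reaches 12(W), which is W → L
n=14: reaches L-position 7 → W
n=15: only reaches 10(W), 12(W), 14(W), all W → L

15: L, 3: L, 2: W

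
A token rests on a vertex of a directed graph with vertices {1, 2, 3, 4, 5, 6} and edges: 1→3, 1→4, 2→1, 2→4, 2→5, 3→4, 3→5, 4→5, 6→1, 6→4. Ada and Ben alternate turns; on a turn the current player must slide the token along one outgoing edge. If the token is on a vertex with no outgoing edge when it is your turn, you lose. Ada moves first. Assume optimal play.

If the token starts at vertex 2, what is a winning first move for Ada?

Move to 1.

Compute win/loss labels from the base case upward. A position with no move is L. Any other position is W if it can reach an L in one move, else L.
Every edge goes from a vertex to one that appears earlier in the order 5, 4, 3, 1, 6, 2, so processing vertices in that order labels each vertex after all of its successors.
5: no outgoing edge → L
4: reaches L-position 5 → W
3: reaches L-position 5 → W
1: only reaches 3(W), 4(W), all W → L
6: reaches L-position 1 → W
2: reaches L-position 1 → W
From 2, the L positions reachable in one move are: 1, 5. Any move reaching one of these is winning.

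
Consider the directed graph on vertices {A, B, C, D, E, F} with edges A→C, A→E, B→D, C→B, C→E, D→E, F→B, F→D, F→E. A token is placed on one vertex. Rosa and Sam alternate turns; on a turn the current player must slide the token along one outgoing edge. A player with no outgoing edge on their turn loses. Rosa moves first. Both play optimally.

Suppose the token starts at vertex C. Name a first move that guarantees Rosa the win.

Label each position W (a win for the player to move) or L (a loss). A position with no legal move is L; any other position is W exactly when some move reaches an L, and L when every move reaches a W.
Every edge goes from a vertex to one that appears earlier in the order E, D, B, C, F, A, so processing vertices in that order labels each vertex after all of its successors.
E: no outgoing edge → L
D: can move to E, which is L ⇒ W
B: the only move is to D(W), a W ⇒ L
C: can move to B, which is L ⇒ W
F: can move to B, which is L ⇒ W
A: can move to E, which is L ⇒ W
From C, the L positions reachable in one move are: B, E. Any move reaching one of these is winning.

Move to B.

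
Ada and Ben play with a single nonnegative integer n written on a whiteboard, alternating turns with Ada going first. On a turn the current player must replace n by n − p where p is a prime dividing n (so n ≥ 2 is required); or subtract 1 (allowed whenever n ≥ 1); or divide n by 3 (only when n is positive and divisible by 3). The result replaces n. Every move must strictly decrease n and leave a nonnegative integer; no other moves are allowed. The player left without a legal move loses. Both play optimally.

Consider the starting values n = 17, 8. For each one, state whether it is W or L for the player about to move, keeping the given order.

17: W, 8: L

Compute win/loss labels from the base case upward. A position with no move is L. Any other position is W if it can reach an L in one move, else L.
n=0: no move → L
n=1: can move to 0, which is L ⇒ W
n=2: can move to 0, which is L ⇒ W
n=3: can move to 0, which is L ⇒ W
n=4: moves to 2(W), 3(W); every one is W ⇒ L
n=5: can move to 0, which is L ⇒ W
n=6: can move to 4, which is L ⇒ W
n=7: can move to 0, which is L ⇒ W
n=8: moves to 6(W), 7(W); every one is W ⇒ L
n=9: can move to 8, which is L ⇒ W
n=10: can move to 8, which is L ⇒ W
n=11: can move to 0, which is L ⇒ W
n=12: can move to 4, which is L ⇒ W
n=13: can move to 0, which is L ⇒ W
n=14: moves to 7(W), 12(W), 13(W); every one is W ⇒ L
n=15: can move to 14, which is L ⇒ W
n=16: can move to 14, which is L ⇒ W
n=17: can move to 0, which is L ⇒ W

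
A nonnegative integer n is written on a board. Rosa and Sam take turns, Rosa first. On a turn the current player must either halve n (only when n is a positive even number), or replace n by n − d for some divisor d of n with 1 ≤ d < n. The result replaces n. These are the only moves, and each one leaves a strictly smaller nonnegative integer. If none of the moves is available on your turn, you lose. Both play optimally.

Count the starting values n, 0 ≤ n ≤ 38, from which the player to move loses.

20

Positions with no move are L. A position that does have a move is losing for the player to move precisely when every available move leads to a winning position for the opponent. Fill in the labels:
n=0: no move → L
n=1: no move → L
n=2: reaches L-position 1 → W
n=3: only reaches 2(W), which is W → L
n=4: reaches L-position 3 → W
n=5: only reaches 4(W), which is W → L
n=6: reaches L-position 3 → W
n=7: only reaches 6(W), which is W → L
n=8: reaches L-position 7 → W
n=9: only reaches 6(W), 8(W), all W → L
n=10: reaches L-position 5 → W
n=11: only reaches 10(W), which is W → L
n=12: reaches L-position 9 → W
n=13: only reaches 12(W), which is W → L
n=14: reaches L-position 7 → W
n=15: only reaches 10(W), 12(W), 14(W), all W → L
n=16: reaches L-position 15 → W
n=17: only reaches 16(W), which is W → L
n=18: reaches L-position 9 → W
n=19: only reaches 18(W), which is W → L
n=20: reaches L-position 15 → W
n=21: only reaches 14(W), 18(W), 20(W), all W → L
n=22: reaches L-position 11 → W
n=23: only reaches 22(W), which is W → L
n=24: reaches L-position 21 → W
n=25: only reaches 20(W), 24(W), all W → L
n=26: reaches L-position 13 → W
n=27: only reaches 18(W), 24(W), 26(W), all W → L
n=28: reaches L-position 21 → W
n=29: only reaches 28(W), which is W → L
n=30: reaches L-position 15 → W
n=31: only reaches 30(W), which is W → L
n=32: reaches L-position 31 → W
n=33: only reaches 22(W), 30(W), 32(W), all W → L
n=34: reaches L-position 17 → W
n=35: only reaches 28(W), 30(W), 34(W), all W → L
n=36: reaches L-position 27 → W
n=37: only reaches 36(W), which is W → L
n=38: reaches L-position 19 → W
L entries with 0 ≤ n ≤ 38: n = 0, 1, 3, 5, 7, 9, 11, 13, 15, 17, 19, 21, 23, 25, 27, 29, 31, 33, 35, 37; that makes 20.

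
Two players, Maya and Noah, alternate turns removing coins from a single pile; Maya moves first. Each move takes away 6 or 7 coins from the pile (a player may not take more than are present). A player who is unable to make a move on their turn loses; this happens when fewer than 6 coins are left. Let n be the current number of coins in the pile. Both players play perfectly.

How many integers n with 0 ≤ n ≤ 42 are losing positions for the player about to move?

Positions with no move are L. A position that does have a move is losing for the player to move precisely when every available move leads to a winning position for the opponent. Fill in the labels:
n=0: no move → L
n=1: no move → L
n=2: no move → L
n=3: no move → L
n=4: no move → L
n=5: no move → L
n=6: →0(L), so W
n=7: →1(L), so W
n=8: →2(L), so W
n=9: →3(L), so W
n=10: →4(L), so W
n=11: →5(L), so W
n=12: →5(L), so W
n=13: →7(W), 6(W) — all W, so L
n=14: →8(W), 7(W) — all W, so L
n=15: →9(W), 8(W) — all W, so L
n=16: →10(W), 9(W) — all W, so L
n=17: →11(W), 10(W) — all W, so L
n=18: →12(W), 11(W) — all W, so L
n=19: →13(L), so W
n=20: →14(L), so W
n=21: →15(L), so W
n=22: →16(L), so W
n=23: →17(L), so W
n=24: →18(L), so W
n=25: →18(L), so W
n=26: →20(W), 19(W) — all W, so L
n=27: →21(W), 20(W) — all W, so L
n=28: →22(W), 21(W) — all W, so L
n=29: →23(W), 22(W) — all W, so L
n=30: →24(W), 23(W) — all W, so L
n=31: →25(W), 24(W) — all W, so L
n=32: →26(L), so W
n=33: →27(L), so W
n=34: →28(L), so W
n=35: →29(L), so W
n=36: →30(L), so W
n=37: →31(L), so W
n=38: →31(L), so W
n=39: →33(W), 32(W) — all W, so L
n=40: →34(W), 33(W) — all W, so L
n=41: →35(W), 34(W) — all W, so L
n=42: →36(W), 35(W) — all W, so L
L entries with 0 ≤ n ≤ 42: n = 0, 1, 2, 3, 4, 5, 13, 14, 15, 16, 17, 18, 26, 27, 28, 29, 30, 31, 39, 40, 41, 42; that makes 22.

22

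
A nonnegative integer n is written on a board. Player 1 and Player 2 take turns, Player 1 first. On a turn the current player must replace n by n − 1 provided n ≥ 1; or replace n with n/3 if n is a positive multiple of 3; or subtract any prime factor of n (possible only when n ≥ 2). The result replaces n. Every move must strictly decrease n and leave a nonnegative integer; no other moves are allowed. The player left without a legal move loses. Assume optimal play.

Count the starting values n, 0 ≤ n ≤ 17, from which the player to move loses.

4

Classify positions by backward induction: terminal positions (no move available) are L. From any other position, the mover wins iff some move reaches an L.
n=0: no move → L
n=1: →0(L), so W
n=2: →0(L), so W
n=3: →0(L), so W
n=4: →2(W), 3(W) — all W, so L
n=5: →0(L), so W
n=6: →4(L), so W
n=7: →0(L), so W
n=8: →6(W), 7(W) — all W, so L
n=9: →8(L), so W
n=10: →8(L), so W
n=11: →0(L), so W
n=12: →4(L), so W
n=13: →0(L), so W
n=14: →7(W), 12(W), 13(W) — all W, so L
n=15: →14(L), so W
n=16: →14(L), so W
n=17: →0(L), so W
L entries with 0 ≤ n ≤ 17: n = 0, 4, 8, 14; that makes 4.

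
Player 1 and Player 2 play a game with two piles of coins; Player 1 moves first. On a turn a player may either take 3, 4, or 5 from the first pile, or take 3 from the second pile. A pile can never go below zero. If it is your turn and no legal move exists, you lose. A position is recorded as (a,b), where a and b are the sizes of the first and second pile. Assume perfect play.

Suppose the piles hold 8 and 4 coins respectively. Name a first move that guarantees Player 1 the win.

Move to (5,4).

Compute win/loss labels from the base case upward. A position with no move is L. Any other position is W if it can reach an L in one move, else L.
No move ever increases a pile, so every position that can arise here has a ≤ 8 and b ≤ 4; it is enough to label the cells with 0 ≤ a ≤ 8 and 0 ≤ b ≤ 4.
Every move lowers a or b (never raises either), so fill the grid row by row in increasing a, and left to right within a row: each cell's successors are then already labelled.
      b=0  b=1  b=2  b=3  b=4
a=0:    L    L    L    W    W
a=1:    L    L    L    W    W
a=2:    L    L    L    W    W
a=3:    W    W    W    L    L
a=4:    W    W    W    L    L
a=5:    W    W    W    L    L
a=6:    W    W    W    W    W
a=7:    W    W    W    W    W
a=8:    L    L    L    W    W
Cells with no legal move (terminal, hence L): (0,0), (0,1), (0,2), (1,0), (1,1), (1,2), (2,0), (2,1), (2,2).
The remaining L cells, each justified by listing all of its moves:
(3,3): only reaches (0,3)(W), (3,0)(W), all W → L
(3,4): only reaches (0,4)(W), (3,1)(W), all W → L
(4,3): only reaches (1,3)(W), (0,3)(W), (4,0)(W), all W → L
(4,4): only reaches (1,4)(W), (0,4)(W), (4,1)(W), all W → L
(5,3): only reaches (2,3)(W), (1,3)(W), (0,3)(W), (5,0)(W), all W → L
(5,4): only reaches (2,4)(W), (1,4)(W), (0,4)(W), (5,1)(W), all W → L
(8,0): only reaches (5,0)(W), (4,0)(W), (3,0)(W), all W → L
(8,1): only reaches (5,1)(W), (4,1)(W), (3,1)(W), all W → L
(8,2): only reaches (5,2)(W), (4,2)(W), (3,2)(W), all W → L
Every other cell has at least one move into one of the L cells above, so it is W.
From (8,4), the L positions reachable in one move are: (5,4), (4,4), (3,4), (8,1). Any move reaching one of these is winning.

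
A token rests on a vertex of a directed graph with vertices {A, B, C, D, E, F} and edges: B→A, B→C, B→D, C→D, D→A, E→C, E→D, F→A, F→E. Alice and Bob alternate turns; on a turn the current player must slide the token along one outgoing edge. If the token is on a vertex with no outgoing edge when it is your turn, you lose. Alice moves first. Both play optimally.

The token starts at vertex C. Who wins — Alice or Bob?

Bob wins.

Compute win/loss labels from the base case upward. A position with no move is L. Any other position is W if it can reach an L in one move, else L.
Every edge goes from a vertex to one that appears earlier in the order A, D, C, B, E, F, so processing vertices in that order labels each vertex after all of its successors.
A: no outgoing edge → L
D: reaches L-position A → W
C: only reaches D(W), which is W → L
B: reaches L-position C → W
E: reaches L-position C → W
F: reaches L-position A → W
Every move from C reaches a W position, so the mover loses.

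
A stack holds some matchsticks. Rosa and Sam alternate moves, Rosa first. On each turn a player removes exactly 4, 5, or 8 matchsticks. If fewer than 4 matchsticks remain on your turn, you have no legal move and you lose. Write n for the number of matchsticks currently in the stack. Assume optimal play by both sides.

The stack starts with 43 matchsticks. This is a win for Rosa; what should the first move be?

Label each position W (a win for the player to move) or L (a loss). A position with no legal move is L; any other position is W exactly when some move reaches an L, and L when every move reaches a W.
n=0: no move → L
n=1: no move → L
n=2: no move → L
n=3: no move → L
n=4: reaches L-position 0 → W
n=5: reaches L-position 1 → W
n=6: reaches L-position 2 → W
n=7: reaches L-position 3 → W
n=8: reaches L-position 3 → W
n=9: reaches L-position 1 → W
n=10: reaches L-position 2 → W
n=11: reaches L-position 3 → W
n=12: only reaches 8(W), 7(W), 4(W), all W → L
n=13: only reaches 9(W), 8(W), 5(W), all W → L
n=14: only reaches 10(W), 9(W), 6(W), all W → L
n=15: only reaches 11(W), 10(W), 7(W), all W → L
n=16: reaches L-position 12 → W
n=17: reaches L-position 13 → W
n=18: reaches L-position 14 → W
n=19: reaches L-position 15 → W
n=20: reaches L-position 15 → W
n=21: reaches L-position 13 → W
n=22: reaches L-position 14 → W
n=23: reaches L-position 15 → W
n=24: only reaches 20(W), 19(W), 16(W), all W → L
n=25: only reaches 21(W), 20(W), 17(W), all W → L
n=26: only reaches 22(W), 21(W), 18(W), all W → L
n=27: only reaches 23(W), 22(W), 19(W), all W → L
n=28: reaches L-position 24 → W
n=29: reaches L-position 25 → W
n=30: reaches L-position 26 → W
n=31: reaches L-position 27 → W
n=32: reaches L-position 27 → W
n=33: reaches L-position 25 → W
n=34: reaches L-position 26 → W
n=35: reaches L-position 27 → W
n=36: only reaches 32(W), 31(W), 28(W), all W → L
n=37: only reaches 33(W), 32(W), 29(W), all W → L
n=38: only reaches 34(W), 33(W), 30(W), all W → L
n=39: only reaches 35(W), 34(W), 31(W), all W → L
n=40: reaches L-position 36 → W
n=41: reaches L-position 37 → W
n=42: reaches L-position 38 → W
n=43: reaches L-position 39 → W
From 43, the L positions reachable in one move are: 39, 38. Any move reaching one of these is winning.

Remove 4, leaving 39.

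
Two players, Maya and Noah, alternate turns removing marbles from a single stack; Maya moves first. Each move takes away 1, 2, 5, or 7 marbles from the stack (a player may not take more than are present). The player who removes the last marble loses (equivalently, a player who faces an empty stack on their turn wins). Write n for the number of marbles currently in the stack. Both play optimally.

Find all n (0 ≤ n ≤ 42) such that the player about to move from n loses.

Work bottom-up. With no move the player to move wins. Otherwise the position is W if at least one move leads to an L position for the opponent, and L if every move leads to a W.
n=0: no move; the opponent has just taken the last marble and therefore loses → W
n=1: L (sole option 0(W) is W)
n=2: W (go to 1, an L position)
n=3: W (go to 1, an L position)
n=4: L (options 3(W), 2(W) are all W)
n=5: W (go to 4, an L position)
n=6: W (go to 4, an L position)
n=7: L (options 6(W), 5(W), 2(W), 0(W) are all W)
n=8: W (go to 7, an L position)
n=9: W (go to 7, an L position)
n=10: L (options 9(W), 8(W), 5(W), 3(W) are all W)
n=11: W (go to 10, an L position)
n=12: W (go to 10, an L position)
n=13: L (options 12(W), 11(W), 8(W), 6(W) are all W)
n=14: W (go to 13, an L position)
n=15: W (go to 13, an L position)
n=16: L (options 15(W), 14(W), 11(W), 9(W) are all W)
n=17: W (go to 16, an L position)
n=18: W (go to 16, an L position)
n=19: L (options 18(W), 17(W), 14(W), 12(W) are all W)
n=20: W (go to 19, an L position)
n=21: W (go to 19, an L position)
n=22: L (options 21(W), 20(W), 17(W), 15(W) are all W)
n=23: W (go to 22, an L position)
n=24: W (go to 22, an L position)
n=25: L (options 24(W), 23(W), 20(W), 18(W) are all W)
n=26: W (go to 25, an L position)
n=27: W (go to 25, an L position)
n=28: L (options 27(W), 26(W), 23(W), 21(W) are all W)
n=29: W (go to 28, an L position)
n=30: W (go to 28, an L position)
n=31: L (options 30(W), 29(W), 26(W), 24(W) are all W)
n=32: W (go to 31, an L position)
n=33: W (go to 31, an L position)
n=34: L (options 33(W), 32(W), 29(W), 27(W) are all W)
n=35: W (go to 34, an L position)
n=36: W (go to 34, an L position)
n=37: L (options 36(W), 35(W), 32(W), 30(W) are all W)
n=38: W (go to 37, an L position)
n=39: W (go to 37, an L position)
n=40: L (options 39(W), 38(W), 35(W), 33(W) are all W)
n=41: W (go to 40, an L position)
n=42: W (go to 40, an L position)
Reading off the rows marked L gives the requested list; there are 14 such values of n.

1, 4, 7, 10, 13, 16, 19, 22, 25, 28, 31, 34, 37, 40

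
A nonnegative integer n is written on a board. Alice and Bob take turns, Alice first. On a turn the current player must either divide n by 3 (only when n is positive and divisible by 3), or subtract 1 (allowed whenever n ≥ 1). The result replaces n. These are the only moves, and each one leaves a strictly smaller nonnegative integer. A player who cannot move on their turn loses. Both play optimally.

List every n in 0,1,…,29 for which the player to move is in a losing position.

Positions with no move are L. A position that does have a move is losing for the player to move precisely when every available move leads to a winning position for the opponent. Fill in the labels:
n=0: no move → L
n=1: →0(L), so W
n=2: →1(W) only, which is W, so L
n=3: →2(L), so W
n=4: →3(W) only, which is W, so L
n=5: →4(L), so W
n=6: →2(L), so W
n=7: →6(W) only, which is W, so L
n=8: →7(L), so W
n=9: →3(W), 8(W) — all W, so L
n=10: →9(L), so W
n=11: →10(W) only, which is W, so L
n=12: →4(L), so W
n=13: →12(W) only, which is W, so L
n=14: →13(L), so W
n=15: →5(W), 14(W) — all W, so L
n=16: →15(L), so W
n=17: →16(W) only, which is W, so L
n=18: →17(L), so W
n=19: →18(W) only, which is W, so L
n=20: →19(L), so W
n=21: →7(L), so W
n=22: →21(W) only, which is W, so L
n=23: →22(L), so W
n=24: →8(W), 23(W) — all W, so L
n=25: →24(L), so W
n=26: →25(W) only, which is W, so L
n=27: →9(L), so W
n=28: →27(W) only, which is W, so L
n=29: →28(L), so W
Reading off the rows marked L gives the requested list; there are 14 such values of n.

0, 2, 4, 7, 9, 11, 13, 15, 17, 19, 22, 24, 26, 28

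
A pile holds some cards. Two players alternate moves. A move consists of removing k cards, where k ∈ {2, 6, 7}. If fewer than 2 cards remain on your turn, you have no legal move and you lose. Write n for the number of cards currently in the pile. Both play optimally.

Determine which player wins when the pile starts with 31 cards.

The second player wins.

Label each position W (a win for the player to move) or L (a loss). A position with no legal move is L; any other position is W exactly when some move reaches an L, and L when every move reaches a W.
n=0: no move → L
n=1: no move → L
n=2: →0(L), so W
n=3: →1(L), so W
n=4: →2(W) only, which is W, so L
n=5: →3(W) only, which is W, so L
n=6: →4(L), so W
n=7: →5(L), so W
n=8: →1(L), so W
n=9: →7(W), 3(W), 2(W) — all W, so L
n=10: →4(L), so W
n=11: →9(L), so W
n=12: →5(L), so W
n=13: →11(W), 7(W), 6(W) — all W, so L
n=14: →12(W), 8(W), 7(W) — all W, so L
n=15: →13(L), so W
n=16: →14(L), so W
n=17: →15(W), 11(W), 10(W) — all W, so L
n=18: →16(W), 12(W), 11(W) — all W, so L
n=19: →17(L), so W
n=20: →18(L), so W
n=21: →14(L), so W
n=22: →20(W), 16(W), 15(W) — all W, so L
n=23: →17(L), so W
n=24: →22(L), so W
n=25: →18(L), so W
n=26: →24(W), 20(W), 19(W) — all W, so L
n=27: →25(W), 21(W), 20(W) — all W, so L
n=28: →26(L), so W
n=29: →27(L), so W
n=30: →28(W), 24(W), 23(W) — all W, so L
n=31: →29(W), 25(W), 24(W) — all W, so L
The starting position 31 is L: whatever the player to move does, the opponent receives a W position.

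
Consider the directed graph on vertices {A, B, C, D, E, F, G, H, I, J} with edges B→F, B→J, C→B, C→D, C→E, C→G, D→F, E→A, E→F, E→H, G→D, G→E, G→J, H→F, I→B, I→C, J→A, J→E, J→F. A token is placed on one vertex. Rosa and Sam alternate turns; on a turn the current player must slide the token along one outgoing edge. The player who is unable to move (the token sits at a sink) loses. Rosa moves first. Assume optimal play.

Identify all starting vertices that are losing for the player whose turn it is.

A, F, G, I

Work bottom-up. With no move the player to move loses. Otherwise the position is W if at least one move leads to an L position for the opponent, and L if every move leads to a W.
Every edge goes from a vertex to one that appears earlier in the order F, A, H, E, D, J, B, G, C, I, so processing vertices in that order labels each vertex after all of its successors.
F: no outgoing edge → L
A: no outgoing edge → L
H: W (go to F, an L position)
E: W (go to A, an L position)
D: W (go to F, an L position)
J: W (go to A, an L position)
B: W (go to F, an L position)
G: L (options J(W), D(W), E(W) are all W)
C: W (go to G, an L position)
I: L (options C(W), B(W) are all W)
Reading off the rows marked L gives the requested list; there are 4 such vertices.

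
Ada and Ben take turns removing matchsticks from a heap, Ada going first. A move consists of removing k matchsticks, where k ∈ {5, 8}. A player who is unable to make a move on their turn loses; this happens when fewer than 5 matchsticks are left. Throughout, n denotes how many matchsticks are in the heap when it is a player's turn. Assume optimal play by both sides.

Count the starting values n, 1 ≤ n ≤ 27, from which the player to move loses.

Work bottom-up. With no move the player to move loses. Otherwise the position is W if at least one move leads to an L position for the opponent, and L if every move leads to a W.
n=0: no move → L
n=1: no move → L
n=2: no move → L
n=3: no move → L
n=4: no move → L
n=5: W (go to 0, an L position)
n=6: W (go to 1, an L position)
n=7: W (go to 2, an L position)
n=8: W (go to 3, an L position)
n=9: W (go to 4, an L position)
n=10: W (go to 2, an L position)
n=11: W (go to 3, an L position)
n=12: W (go to 4, an L position)
n=13: L (options 8(W), 5(W) are all W)
n=14: L (options 9(W), 6(W) are all W)
n=15: L (options 10(W), 7(W) are all W)
n=16: L (options 11(W), 8(W) are all W)
n=17: L (options 12(W), 9(W) are all W)
n=18: W (go to 13, an L position)
n=19: W (go to 14, an L position)
n=20: W (go to 15, an L position)
n=21: W (go to 16, an L position)
n=22: W (go to 17, an L position)
n=23: W (go to 15, an L position)
n=24: W (go to 16, an L position)
n=25: W (go to 17, an L position)
n=26: L (options 21(W), 18(W) are all W)
n=27: L (options 22(W), 19(W) are all W)
L entries with 1 ≤ n ≤ 27 (n=0 is outside the asked range and is not counted): n = 1, 2, 3, 4, 13, 14, 15, 16, 17, 26, 27; that makes 11.

11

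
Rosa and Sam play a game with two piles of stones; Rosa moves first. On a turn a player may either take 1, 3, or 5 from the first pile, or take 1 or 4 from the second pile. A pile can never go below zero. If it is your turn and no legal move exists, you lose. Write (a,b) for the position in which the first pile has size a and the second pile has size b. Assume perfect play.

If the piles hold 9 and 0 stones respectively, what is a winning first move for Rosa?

Move to (8,0).

Work bottom-up. With no move the player to move loses. Otherwise the position is W if at least one move leads to an L position for the opponent, and L if every move leads to a W.
No move ever increases a pile, so every position that can arise here has a ≤ 9 and b ≤ 0; it is enough to label the cells with 0 ≤ a ≤ 9 and 0 ≤ b ≤ 0.
Every move lowers a or b (never raises either), so fill the grid row by row in increasing a, and left to right within a row: each cell's successors are then already labelled.
      b=0
a=0:    L
a=1:    W
a=2:    L
a=3:    W
a=4:    L
a=5:    W
a=6:    L
a=7:    W
a=8:    L
a=9:    W
Cells with no legal move (terminal, hence L): (0,0).
The remaining L cells, each justified by listing all of its moves:
(2,0): only reaches (1,0)(W), which is W → L
(4,0): only reaches (3,0)(W), (1,0)(W), all W → L
(6,0): only reaches (5,0)(W), (3,0)(W), (1,0)(W), all W → L
(8,0): only reaches (7,0)(W), (5,0)(W), (3,0)(W), all W → L
Every other cell has at least one move into one of the L cells above, so it is W.
From (9,0), the L positions reachable in one move are: (8,0), (6,0), (4,0). Any move reaching one of these is winning.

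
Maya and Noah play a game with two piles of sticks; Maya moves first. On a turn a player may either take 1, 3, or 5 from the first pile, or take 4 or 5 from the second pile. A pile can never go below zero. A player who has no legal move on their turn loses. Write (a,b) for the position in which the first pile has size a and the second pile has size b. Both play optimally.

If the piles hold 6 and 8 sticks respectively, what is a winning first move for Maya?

Move to (6,3).

Compute win/loss labels from the base case upward. A position with no move is L. Any other position is W if it can reach an L in one move, else L.
No move ever increases a pile, so every position that can arise here has a ≤ 6 and b ≤ 8; it is enough to label the cells with 0 ≤ a ≤ 6 and 0 ≤ b ≤ 8.
Every move lowers a or b (never raises either), so fill the grid row by row in increasing a, and left to right within a row: each cell's successors are then already labelled.
      b=0  b=1  b=2  b=3  b=4  b=5  b=6  b=7  b=8
a=0:    L    L    L    L    W    W    W    W    W
a=1:    W    W    W    W    L    L    L    L    W
a=2:    L    L    L    L    W    W    W    W    W
a=3:    W    W    W    W    L    L    L    L    W
a=4:    L    L    L    L    W    W    W    W    W
a=5:    W    W    W    W    L    L    L    L    W
a=6:    L    L    L    L    W    W    W    W    W
Cells with no legal move (terminal, hence L): (0,0), (0,1), (0,2), (0,3).
The remaining L cells, each justified by listing all of its moves:
(1,4): →(0,4)(W), (1,0)(W) — all W, so L
(1,5): →(0,5)(W), (1,1)(W), (1,0)(W) — all W, so L
(1,6): →(0,6)(W), (1,2)(W), (1,1)(W) — all W, so L
(1,7): →(0,7)(W), (1,3)(W), (1,2)(W) — all W, so L
(2,0): →(1,0)(W) only, which is W, so L
(2,1): →(1,1)(W) only, which is W, so L
(2,2): →(1,2)(W) only, which is W, so L
(2,3): →(1,3)(W) only, which is W, so L
(3,4): →(2,4)(W), (0,4)(W), (3,0)(W) — all W, so L
(3,5): →(2,5)(W), (0,5)(W), (3,1)(W), (3,0)(W) — all W, so L
(3,6): →(2,6)(W), (0,6)(W), (3,2)(W), (3,1)(W) — all W, so L
(3,7): →(2,7)(W), (0,7)(W), (3,3)(W), (3,2)(W) — all W, so L
(4,0): →(3,0)(W), (1,0)(W) — all W, so L
(4,1): →(3,1)(W), (1,1)(W) — all W, so L
(4,2): →(3,2)(W), (1,2)(W) — all W, so L
(4,3): →(3,3)(W), (1,3)(W) — all W, so L
(5,4): →(4,4)(W), (2,4)(W), (0,4)(W), (5,0)(W) — all W, so L
(5,5): →(4,5)(W), (2,5)(W), (0,5)(W), (5,1)(W), (5,0)(W) — all W, so L
(5,6): →(4,6)(W), (2,6)(W), (0,6)(W), (5,2)(W), (5,1)(W) — all W, so L
(5,7): →(4,7)(W), (2,7)(W), (0,7)(W), (5,3)(W), (5,2)(W) — all W, so L
(6,0): →(5,0)(W), (3,0)(W), (1,0)(W) — all W, so L
(6,1): →(5,1)(W), (3,1)(W), (1,1)(W) — all W, so L
(6,2): →(5,2)(W), (3,2)(W), (1,2)(W) — all W, so L
(6,3): →(5,3)(W), (3,3)(W), (1,3)(W) — all W, so L
Every other cell has at least one move into one of the L cells above, so it is W.
From (6,8), the L positions reachable in one move are: (6,3).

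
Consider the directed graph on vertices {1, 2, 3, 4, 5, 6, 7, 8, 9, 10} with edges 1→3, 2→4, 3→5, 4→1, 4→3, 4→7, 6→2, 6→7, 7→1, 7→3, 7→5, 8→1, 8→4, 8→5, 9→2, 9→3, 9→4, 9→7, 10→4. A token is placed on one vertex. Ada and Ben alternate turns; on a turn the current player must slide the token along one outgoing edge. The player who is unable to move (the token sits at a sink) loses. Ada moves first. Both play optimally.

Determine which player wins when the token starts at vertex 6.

Label each position W (a win for the player to move) or L (a loss). A position with no legal move is L; any other position is W exactly when some move reaches an L, and L when every move reaches a W.
Every edge goes from a vertex to one that appears earlier in the order 5, 3, 1, 7, 4, 8, 10, 2, 9, 6, so processing vertices in that order labels each vertex after all of its successors.
5: no outgoing edge → L
3: reaches L-position 5 → W
1: only reaches 3(W), which is W → L
7: reaches L-position 1 → W
4: reaches L-position 1 → W
8: reaches L-position 1 → W
10: only reaches 4(W), which is W → L
2: only reaches 4(W), which is W → L
9: reaches L-position 2 → W
6: reaches L-position 2 → W
The starting position 6 is W: Ada should move to 2, handing over an L position.

Ada wins.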